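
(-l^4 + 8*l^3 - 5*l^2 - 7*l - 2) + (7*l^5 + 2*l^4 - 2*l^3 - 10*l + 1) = 7*l^5 + l^4 + 6*l^3 - 5*l^2 - 17*l - 1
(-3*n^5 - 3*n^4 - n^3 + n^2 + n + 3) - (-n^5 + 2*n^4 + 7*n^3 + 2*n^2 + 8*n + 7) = -2*n^5 - 5*n^4 - 8*n^3 - n^2 - 7*n - 4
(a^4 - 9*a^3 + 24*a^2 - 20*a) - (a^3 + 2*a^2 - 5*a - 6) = a^4 - 10*a^3 + 22*a^2 - 15*a + 6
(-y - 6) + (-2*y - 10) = -3*y - 16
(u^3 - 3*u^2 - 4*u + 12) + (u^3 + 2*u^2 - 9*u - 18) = 2*u^3 - u^2 - 13*u - 6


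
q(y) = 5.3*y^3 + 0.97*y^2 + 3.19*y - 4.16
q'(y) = 15.9*y^2 + 1.94*y + 3.19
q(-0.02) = -4.22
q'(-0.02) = 3.16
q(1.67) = 28.56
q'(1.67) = 50.77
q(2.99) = 155.72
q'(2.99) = 151.14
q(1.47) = 19.46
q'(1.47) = 40.40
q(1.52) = 21.54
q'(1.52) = 42.87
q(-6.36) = -1348.69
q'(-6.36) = 634.00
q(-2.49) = -87.91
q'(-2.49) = 96.94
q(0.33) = -2.81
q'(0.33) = 5.56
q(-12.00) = -9061.16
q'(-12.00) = 2269.51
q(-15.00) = -17721.26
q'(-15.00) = 3551.59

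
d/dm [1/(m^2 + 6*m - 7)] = 2*(-m - 3)/(m^2 + 6*m - 7)^2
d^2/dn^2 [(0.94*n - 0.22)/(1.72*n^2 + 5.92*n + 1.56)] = ((0.94*n - 0.22)*(3.44*n + 5.92)*(6.88*n + 11.84) - (9.7008*n + 10.3728)*(1.72*n^2 + 5.92*n + 1.56))/(1.72*n^2 + 5.92*n + 1.56)^3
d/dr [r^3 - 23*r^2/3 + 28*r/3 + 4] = 3*r^2 - 46*r/3 + 28/3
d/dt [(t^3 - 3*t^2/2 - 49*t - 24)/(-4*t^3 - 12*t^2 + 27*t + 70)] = (-36*t^4 - 676*t^3 - 1413*t^2 - 1572*t - 5564)/(2*(16*t^6 + 96*t^5 - 72*t^4 - 1208*t^3 - 951*t^2 + 3780*t + 4900))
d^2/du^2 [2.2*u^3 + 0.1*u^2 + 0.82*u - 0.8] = 13.2*u + 0.2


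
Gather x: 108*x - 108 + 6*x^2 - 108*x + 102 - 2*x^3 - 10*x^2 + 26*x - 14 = -2*x^3 - 4*x^2 + 26*x - 20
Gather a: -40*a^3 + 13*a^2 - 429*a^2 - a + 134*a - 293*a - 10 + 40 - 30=-40*a^3 - 416*a^2 - 160*a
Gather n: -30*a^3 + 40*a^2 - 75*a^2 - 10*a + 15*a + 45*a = -30*a^3 - 35*a^2 + 50*a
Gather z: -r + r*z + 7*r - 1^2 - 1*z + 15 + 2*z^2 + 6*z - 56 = 6*r + 2*z^2 + z*(r + 5) - 42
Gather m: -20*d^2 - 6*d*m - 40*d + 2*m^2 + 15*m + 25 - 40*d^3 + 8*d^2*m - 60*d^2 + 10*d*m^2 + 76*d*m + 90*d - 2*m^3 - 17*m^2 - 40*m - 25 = -40*d^3 - 80*d^2 + 50*d - 2*m^3 + m^2*(10*d - 15) + m*(8*d^2 + 70*d - 25)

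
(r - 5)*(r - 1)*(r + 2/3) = r^3 - 16*r^2/3 + r + 10/3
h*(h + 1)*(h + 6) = h^3 + 7*h^2 + 6*h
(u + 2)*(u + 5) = u^2 + 7*u + 10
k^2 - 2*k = k*(k - 2)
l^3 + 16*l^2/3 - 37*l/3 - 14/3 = (l - 2)*(l + 1/3)*(l + 7)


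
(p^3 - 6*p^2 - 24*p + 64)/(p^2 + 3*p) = (p^3 - 6*p^2 - 24*p + 64)/(p*(p + 3))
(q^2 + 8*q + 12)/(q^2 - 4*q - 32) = (q^2 + 8*q + 12)/(q^2 - 4*q - 32)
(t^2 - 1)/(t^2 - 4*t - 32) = (1 - t^2)/(-t^2 + 4*t + 32)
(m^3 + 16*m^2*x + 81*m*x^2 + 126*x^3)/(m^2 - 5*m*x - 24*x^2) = (-m^2 - 13*m*x - 42*x^2)/(-m + 8*x)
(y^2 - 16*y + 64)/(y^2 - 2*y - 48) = (y - 8)/(y + 6)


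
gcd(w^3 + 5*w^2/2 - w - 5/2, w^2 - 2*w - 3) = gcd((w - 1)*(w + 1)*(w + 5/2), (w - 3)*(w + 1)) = w + 1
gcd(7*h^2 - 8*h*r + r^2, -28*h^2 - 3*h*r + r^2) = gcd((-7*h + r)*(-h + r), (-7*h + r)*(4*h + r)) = -7*h + r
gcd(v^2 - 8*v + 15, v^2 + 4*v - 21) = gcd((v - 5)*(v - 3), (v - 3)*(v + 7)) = v - 3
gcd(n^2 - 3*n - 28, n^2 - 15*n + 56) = n - 7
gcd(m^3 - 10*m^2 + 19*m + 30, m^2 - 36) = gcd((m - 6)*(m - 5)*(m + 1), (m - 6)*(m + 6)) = m - 6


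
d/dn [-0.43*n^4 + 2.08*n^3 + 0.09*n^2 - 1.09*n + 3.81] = -1.72*n^3 + 6.24*n^2 + 0.18*n - 1.09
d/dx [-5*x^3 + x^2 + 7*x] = -15*x^2 + 2*x + 7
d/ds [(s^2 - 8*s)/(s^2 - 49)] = 2*(4*s^2 - 49*s + 196)/(s^4 - 98*s^2 + 2401)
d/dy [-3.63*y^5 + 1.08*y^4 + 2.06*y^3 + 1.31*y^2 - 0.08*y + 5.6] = -18.15*y^4 + 4.32*y^3 + 6.18*y^2 + 2.62*y - 0.08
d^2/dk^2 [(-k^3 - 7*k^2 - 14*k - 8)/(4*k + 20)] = (-k^3 - 15*k^2 - 75*k - 113)/(2*(k^3 + 15*k^2 + 75*k + 125))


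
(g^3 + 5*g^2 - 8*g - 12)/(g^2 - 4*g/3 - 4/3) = 3*(g^2 + 7*g + 6)/(3*g + 2)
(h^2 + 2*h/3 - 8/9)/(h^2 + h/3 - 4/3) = (h - 2/3)/(h - 1)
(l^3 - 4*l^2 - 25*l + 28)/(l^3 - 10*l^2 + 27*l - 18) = (l^2 - 3*l - 28)/(l^2 - 9*l + 18)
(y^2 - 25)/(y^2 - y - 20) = (y + 5)/(y + 4)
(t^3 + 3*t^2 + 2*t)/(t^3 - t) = (t + 2)/(t - 1)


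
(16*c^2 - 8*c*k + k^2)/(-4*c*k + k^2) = (-4*c + k)/k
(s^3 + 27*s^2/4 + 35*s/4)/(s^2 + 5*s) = s + 7/4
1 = 1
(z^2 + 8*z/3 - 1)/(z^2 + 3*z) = (z - 1/3)/z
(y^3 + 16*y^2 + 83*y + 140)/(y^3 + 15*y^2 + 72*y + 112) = (y + 5)/(y + 4)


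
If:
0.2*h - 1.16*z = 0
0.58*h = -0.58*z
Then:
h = 0.00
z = 0.00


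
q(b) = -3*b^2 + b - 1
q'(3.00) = -17.00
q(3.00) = -25.00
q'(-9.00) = 55.00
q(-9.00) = -253.00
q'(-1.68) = 11.08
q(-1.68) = -11.15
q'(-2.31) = 14.86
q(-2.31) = -19.32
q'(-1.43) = 9.58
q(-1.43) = -8.56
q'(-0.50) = 4.00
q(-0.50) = -2.25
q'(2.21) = -12.26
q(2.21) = -13.44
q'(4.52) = -26.12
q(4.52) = -57.77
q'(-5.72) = 35.32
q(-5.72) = -104.88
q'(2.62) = -14.72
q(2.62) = -18.97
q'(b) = 1 - 6*b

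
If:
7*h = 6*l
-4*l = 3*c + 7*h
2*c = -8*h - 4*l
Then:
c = 0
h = 0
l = 0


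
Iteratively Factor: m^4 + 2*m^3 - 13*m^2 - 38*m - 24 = (m + 1)*(m^3 + m^2 - 14*m - 24) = (m - 4)*(m + 1)*(m^2 + 5*m + 6) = (m - 4)*(m + 1)*(m + 2)*(m + 3)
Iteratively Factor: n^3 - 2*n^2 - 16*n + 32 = (n - 4)*(n^2 + 2*n - 8) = (n - 4)*(n + 4)*(n - 2)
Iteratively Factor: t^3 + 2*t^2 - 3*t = (t + 3)*(t^2 - t) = t*(t + 3)*(t - 1)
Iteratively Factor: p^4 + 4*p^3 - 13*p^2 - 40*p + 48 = (p + 4)*(p^3 - 13*p + 12) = (p + 4)^2*(p^2 - 4*p + 3) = (p - 1)*(p + 4)^2*(p - 3)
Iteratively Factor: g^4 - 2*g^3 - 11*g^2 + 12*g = (g)*(g^3 - 2*g^2 - 11*g + 12) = g*(g - 4)*(g^2 + 2*g - 3) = g*(g - 4)*(g - 1)*(g + 3)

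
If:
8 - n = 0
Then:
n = 8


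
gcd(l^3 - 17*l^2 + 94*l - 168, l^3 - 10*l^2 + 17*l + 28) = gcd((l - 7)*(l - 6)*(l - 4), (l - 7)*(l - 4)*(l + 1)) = l^2 - 11*l + 28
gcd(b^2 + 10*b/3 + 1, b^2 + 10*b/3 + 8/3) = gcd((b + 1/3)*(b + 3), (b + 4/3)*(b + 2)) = 1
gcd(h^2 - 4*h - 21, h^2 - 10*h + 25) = 1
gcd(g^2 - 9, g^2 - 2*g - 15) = g + 3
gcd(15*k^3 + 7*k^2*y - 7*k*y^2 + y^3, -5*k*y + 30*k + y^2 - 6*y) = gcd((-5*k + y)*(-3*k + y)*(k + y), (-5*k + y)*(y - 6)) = -5*k + y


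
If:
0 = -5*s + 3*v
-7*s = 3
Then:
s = -3/7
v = -5/7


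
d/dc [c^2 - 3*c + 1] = 2*c - 3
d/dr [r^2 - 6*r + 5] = 2*r - 6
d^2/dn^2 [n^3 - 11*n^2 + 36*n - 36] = 6*n - 22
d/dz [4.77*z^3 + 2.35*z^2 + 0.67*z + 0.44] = 14.31*z^2 + 4.7*z + 0.67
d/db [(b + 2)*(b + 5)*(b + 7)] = 3*b^2 + 28*b + 59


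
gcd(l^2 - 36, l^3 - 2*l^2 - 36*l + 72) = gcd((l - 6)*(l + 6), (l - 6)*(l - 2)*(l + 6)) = l^2 - 36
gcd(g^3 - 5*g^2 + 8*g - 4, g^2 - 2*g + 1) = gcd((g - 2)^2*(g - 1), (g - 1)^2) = g - 1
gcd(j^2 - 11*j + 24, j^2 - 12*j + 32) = j - 8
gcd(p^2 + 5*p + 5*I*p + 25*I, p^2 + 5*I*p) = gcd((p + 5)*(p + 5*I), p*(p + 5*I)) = p + 5*I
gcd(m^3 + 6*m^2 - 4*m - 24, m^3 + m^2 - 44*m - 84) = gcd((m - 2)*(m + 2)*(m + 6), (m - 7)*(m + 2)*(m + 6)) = m^2 + 8*m + 12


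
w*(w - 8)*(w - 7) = w^3 - 15*w^2 + 56*w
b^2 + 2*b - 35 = (b - 5)*(b + 7)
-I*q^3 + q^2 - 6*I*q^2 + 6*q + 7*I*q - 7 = (q - 1)*(q + 7)*(-I*q + 1)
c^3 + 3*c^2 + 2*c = c*(c + 1)*(c + 2)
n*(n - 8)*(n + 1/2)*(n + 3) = n^4 - 9*n^3/2 - 53*n^2/2 - 12*n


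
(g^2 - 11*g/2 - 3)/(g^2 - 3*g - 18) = (g + 1/2)/(g + 3)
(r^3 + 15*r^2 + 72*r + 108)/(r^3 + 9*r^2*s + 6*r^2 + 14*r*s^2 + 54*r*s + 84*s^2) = (r^2 + 9*r + 18)/(r^2 + 9*r*s + 14*s^2)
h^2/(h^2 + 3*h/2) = 2*h/(2*h + 3)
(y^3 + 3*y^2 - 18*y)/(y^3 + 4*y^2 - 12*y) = (y - 3)/(y - 2)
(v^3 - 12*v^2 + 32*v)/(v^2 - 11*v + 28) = v*(v - 8)/(v - 7)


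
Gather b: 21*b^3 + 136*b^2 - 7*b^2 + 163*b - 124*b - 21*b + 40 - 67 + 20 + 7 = 21*b^3 + 129*b^2 + 18*b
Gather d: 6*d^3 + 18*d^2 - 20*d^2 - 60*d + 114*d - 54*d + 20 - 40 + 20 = 6*d^3 - 2*d^2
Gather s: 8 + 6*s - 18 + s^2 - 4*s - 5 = s^2 + 2*s - 15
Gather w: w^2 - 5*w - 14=w^2 - 5*w - 14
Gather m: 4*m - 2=4*m - 2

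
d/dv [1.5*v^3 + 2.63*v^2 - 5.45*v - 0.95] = 4.5*v^2 + 5.26*v - 5.45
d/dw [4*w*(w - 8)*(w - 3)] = 12*w^2 - 88*w + 96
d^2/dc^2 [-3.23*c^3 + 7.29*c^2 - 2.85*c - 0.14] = 14.58 - 19.38*c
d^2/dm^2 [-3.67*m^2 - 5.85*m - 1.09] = -7.34000000000000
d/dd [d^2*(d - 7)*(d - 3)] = 2*d*(2*d^2 - 15*d + 21)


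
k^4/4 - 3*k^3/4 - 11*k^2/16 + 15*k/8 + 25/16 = (k/4 + 1/4)*(k - 5/2)^2*(k + 1)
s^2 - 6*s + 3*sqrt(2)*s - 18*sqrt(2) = (s - 6)*(s + 3*sqrt(2))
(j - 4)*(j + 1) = j^2 - 3*j - 4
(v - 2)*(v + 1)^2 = v^3 - 3*v - 2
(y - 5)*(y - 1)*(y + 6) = y^3 - 31*y + 30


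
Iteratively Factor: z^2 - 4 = (z + 2)*(z - 2)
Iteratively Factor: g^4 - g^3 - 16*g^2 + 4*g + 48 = (g + 2)*(g^3 - 3*g^2 - 10*g + 24) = (g - 2)*(g + 2)*(g^2 - g - 12) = (g - 2)*(g + 2)*(g + 3)*(g - 4)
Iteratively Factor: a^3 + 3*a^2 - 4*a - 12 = (a + 2)*(a^2 + a - 6) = (a - 2)*(a + 2)*(a + 3)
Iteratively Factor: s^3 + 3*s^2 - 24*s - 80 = (s + 4)*(s^2 - s - 20) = (s + 4)^2*(s - 5)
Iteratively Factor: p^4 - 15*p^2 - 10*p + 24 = (p + 3)*(p^3 - 3*p^2 - 6*p + 8) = (p - 4)*(p + 3)*(p^2 + p - 2) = (p - 4)*(p - 1)*(p + 3)*(p + 2)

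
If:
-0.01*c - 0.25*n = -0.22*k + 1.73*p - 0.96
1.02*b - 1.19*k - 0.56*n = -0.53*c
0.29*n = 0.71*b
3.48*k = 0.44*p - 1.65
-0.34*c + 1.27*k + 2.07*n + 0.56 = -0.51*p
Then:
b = -0.13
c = -0.99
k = -0.40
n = -0.32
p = 0.56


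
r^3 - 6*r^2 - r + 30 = (r - 5)*(r - 3)*(r + 2)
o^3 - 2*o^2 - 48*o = o*(o - 8)*(o + 6)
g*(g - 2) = g^2 - 2*g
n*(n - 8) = n^2 - 8*n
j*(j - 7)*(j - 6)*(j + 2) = j^4 - 11*j^3 + 16*j^2 + 84*j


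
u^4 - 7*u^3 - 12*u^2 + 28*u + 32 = (u - 8)*(u - 2)*(u + 1)*(u + 2)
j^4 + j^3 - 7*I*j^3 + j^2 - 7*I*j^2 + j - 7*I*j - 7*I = (j - 7*I)*(j - I)*(-I*j + 1)*(I*j + I)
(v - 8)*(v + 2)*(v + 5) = v^3 - v^2 - 46*v - 80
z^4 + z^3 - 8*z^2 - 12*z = z*(z - 3)*(z + 2)^2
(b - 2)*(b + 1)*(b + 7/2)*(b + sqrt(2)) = b^4 + sqrt(2)*b^3 + 5*b^3/2 - 11*b^2/2 + 5*sqrt(2)*b^2/2 - 11*sqrt(2)*b/2 - 7*b - 7*sqrt(2)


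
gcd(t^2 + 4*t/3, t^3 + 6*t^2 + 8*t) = t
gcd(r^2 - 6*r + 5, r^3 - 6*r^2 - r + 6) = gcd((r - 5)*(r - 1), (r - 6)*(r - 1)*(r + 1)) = r - 1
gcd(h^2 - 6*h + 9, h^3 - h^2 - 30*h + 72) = h - 3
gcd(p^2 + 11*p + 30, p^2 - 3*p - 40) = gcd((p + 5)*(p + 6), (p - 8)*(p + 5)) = p + 5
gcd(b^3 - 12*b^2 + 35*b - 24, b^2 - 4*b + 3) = b^2 - 4*b + 3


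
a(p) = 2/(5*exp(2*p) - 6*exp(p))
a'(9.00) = 0.00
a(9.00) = 0.00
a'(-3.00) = 6.68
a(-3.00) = -6.98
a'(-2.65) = 4.70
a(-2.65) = -5.01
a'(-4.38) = 26.61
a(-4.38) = -26.89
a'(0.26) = -45.76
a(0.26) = 3.18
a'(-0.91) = 0.62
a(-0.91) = -1.25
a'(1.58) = -0.05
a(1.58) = 0.02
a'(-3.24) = 8.50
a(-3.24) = -8.80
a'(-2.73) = 5.09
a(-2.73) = -5.40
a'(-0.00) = -8.00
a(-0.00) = -2.00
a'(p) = 2*(-10*exp(2*p) + 6*exp(p))/(5*exp(2*p) - 6*exp(p))^2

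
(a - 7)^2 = a^2 - 14*a + 49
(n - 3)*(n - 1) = n^2 - 4*n + 3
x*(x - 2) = x^2 - 2*x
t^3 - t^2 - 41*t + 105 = (t - 5)*(t - 3)*(t + 7)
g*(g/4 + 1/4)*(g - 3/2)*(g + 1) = g^4/4 + g^3/8 - g^2/2 - 3*g/8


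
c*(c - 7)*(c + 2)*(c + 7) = c^4 + 2*c^3 - 49*c^2 - 98*c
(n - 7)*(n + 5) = n^2 - 2*n - 35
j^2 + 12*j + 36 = (j + 6)^2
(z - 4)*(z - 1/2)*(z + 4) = z^3 - z^2/2 - 16*z + 8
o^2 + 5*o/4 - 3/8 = (o - 1/4)*(o + 3/2)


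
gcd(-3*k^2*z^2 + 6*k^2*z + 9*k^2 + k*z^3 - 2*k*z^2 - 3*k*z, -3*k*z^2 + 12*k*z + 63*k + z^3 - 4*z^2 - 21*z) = -3*k + z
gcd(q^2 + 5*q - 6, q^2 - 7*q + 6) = q - 1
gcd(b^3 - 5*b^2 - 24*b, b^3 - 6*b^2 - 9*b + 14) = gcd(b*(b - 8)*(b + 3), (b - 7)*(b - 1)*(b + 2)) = 1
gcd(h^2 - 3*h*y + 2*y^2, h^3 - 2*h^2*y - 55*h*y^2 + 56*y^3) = -h + y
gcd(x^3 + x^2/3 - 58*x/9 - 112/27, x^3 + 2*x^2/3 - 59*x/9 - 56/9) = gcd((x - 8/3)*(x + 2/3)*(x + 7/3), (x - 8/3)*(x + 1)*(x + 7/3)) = x^2 - x/3 - 56/9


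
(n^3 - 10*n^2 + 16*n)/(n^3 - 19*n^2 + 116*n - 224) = n*(n - 2)/(n^2 - 11*n + 28)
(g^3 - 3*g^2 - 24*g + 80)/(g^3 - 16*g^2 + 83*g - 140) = (g^2 + g - 20)/(g^2 - 12*g + 35)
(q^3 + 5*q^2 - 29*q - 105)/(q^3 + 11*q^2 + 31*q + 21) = (q - 5)/(q + 1)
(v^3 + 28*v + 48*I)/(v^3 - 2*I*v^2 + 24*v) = (v + 2*I)/v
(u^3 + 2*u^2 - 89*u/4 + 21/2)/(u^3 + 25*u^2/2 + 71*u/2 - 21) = (u - 7/2)/(u + 7)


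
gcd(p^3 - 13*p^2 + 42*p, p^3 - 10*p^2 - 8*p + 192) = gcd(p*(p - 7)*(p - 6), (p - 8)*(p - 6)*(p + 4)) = p - 6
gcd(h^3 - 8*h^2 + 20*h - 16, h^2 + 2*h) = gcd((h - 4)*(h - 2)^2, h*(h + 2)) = 1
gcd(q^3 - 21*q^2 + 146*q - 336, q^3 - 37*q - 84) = q - 7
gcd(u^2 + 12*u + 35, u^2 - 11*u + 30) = 1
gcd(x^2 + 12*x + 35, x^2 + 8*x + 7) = x + 7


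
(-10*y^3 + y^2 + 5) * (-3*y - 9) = 30*y^4 + 87*y^3 - 9*y^2 - 15*y - 45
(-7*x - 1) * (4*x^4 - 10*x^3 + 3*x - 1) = -28*x^5 + 66*x^4 + 10*x^3 - 21*x^2 + 4*x + 1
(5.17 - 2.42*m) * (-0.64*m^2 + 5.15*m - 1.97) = 1.5488*m^3 - 15.7718*m^2 + 31.3929*m - 10.1849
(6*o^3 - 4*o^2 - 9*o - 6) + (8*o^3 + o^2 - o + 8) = 14*o^3 - 3*o^2 - 10*o + 2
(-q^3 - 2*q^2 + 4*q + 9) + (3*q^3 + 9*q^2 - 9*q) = 2*q^3 + 7*q^2 - 5*q + 9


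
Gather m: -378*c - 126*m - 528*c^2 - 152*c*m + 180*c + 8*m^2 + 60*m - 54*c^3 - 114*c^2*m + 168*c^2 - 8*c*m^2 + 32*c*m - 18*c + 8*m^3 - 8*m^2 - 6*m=-54*c^3 - 360*c^2 - 8*c*m^2 - 216*c + 8*m^3 + m*(-114*c^2 - 120*c - 72)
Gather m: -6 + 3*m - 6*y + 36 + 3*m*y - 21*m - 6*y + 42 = m*(3*y - 18) - 12*y + 72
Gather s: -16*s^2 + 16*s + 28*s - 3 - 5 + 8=-16*s^2 + 44*s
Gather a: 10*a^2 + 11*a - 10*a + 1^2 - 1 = 10*a^2 + a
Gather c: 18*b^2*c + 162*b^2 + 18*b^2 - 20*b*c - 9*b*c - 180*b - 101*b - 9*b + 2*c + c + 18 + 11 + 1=180*b^2 - 290*b + c*(18*b^2 - 29*b + 3) + 30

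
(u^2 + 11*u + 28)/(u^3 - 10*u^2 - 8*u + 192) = (u + 7)/(u^2 - 14*u + 48)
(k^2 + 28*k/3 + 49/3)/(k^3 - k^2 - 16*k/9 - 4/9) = 3*(3*k^2 + 28*k + 49)/(9*k^3 - 9*k^2 - 16*k - 4)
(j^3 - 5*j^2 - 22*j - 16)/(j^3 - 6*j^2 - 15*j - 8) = (j + 2)/(j + 1)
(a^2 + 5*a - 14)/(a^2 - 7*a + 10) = (a + 7)/(a - 5)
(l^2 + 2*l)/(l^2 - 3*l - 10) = l/(l - 5)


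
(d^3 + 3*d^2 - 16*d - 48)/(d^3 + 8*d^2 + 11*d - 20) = (d^2 - d - 12)/(d^2 + 4*d - 5)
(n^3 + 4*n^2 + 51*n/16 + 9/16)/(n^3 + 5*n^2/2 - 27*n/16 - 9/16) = (4*n + 3)/(4*n - 3)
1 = 1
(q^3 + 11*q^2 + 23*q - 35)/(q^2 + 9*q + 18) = (q^3 + 11*q^2 + 23*q - 35)/(q^2 + 9*q + 18)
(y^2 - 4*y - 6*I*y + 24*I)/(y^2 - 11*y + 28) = (y - 6*I)/(y - 7)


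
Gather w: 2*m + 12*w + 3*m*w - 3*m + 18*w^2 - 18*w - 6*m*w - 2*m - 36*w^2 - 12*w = -3*m - 18*w^2 + w*(-3*m - 18)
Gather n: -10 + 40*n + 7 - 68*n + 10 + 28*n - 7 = 0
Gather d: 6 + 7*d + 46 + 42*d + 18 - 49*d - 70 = 0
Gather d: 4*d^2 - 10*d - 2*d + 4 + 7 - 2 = 4*d^2 - 12*d + 9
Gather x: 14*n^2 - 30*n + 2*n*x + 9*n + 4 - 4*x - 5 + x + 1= 14*n^2 - 21*n + x*(2*n - 3)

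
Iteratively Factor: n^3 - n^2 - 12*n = (n - 4)*(n^2 + 3*n) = n*(n - 4)*(n + 3)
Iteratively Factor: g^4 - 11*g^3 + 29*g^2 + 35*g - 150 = (g + 2)*(g^3 - 13*g^2 + 55*g - 75) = (g - 5)*(g + 2)*(g^2 - 8*g + 15) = (g - 5)^2*(g + 2)*(g - 3)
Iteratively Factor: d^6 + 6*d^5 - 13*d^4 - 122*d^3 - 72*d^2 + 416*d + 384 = (d - 4)*(d^5 + 10*d^4 + 27*d^3 - 14*d^2 - 128*d - 96) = (d - 4)*(d + 1)*(d^4 + 9*d^3 + 18*d^2 - 32*d - 96) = (d - 4)*(d + 1)*(d + 4)*(d^3 + 5*d^2 - 2*d - 24) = (d - 4)*(d - 2)*(d + 1)*(d + 4)*(d^2 + 7*d + 12) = (d - 4)*(d - 2)*(d + 1)*(d + 4)^2*(d + 3)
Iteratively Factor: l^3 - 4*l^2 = (l)*(l^2 - 4*l) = l^2*(l - 4)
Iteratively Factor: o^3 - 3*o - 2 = (o - 2)*(o^2 + 2*o + 1) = (o - 2)*(o + 1)*(o + 1)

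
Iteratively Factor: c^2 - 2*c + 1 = (c - 1)*(c - 1)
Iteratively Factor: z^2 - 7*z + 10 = (z - 2)*(z - 5)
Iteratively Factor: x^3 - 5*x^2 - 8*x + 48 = (x - 4)*(x^2 - x - 12) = (x - 4)^2*(x + 3)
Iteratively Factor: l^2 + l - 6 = (l - 2)*(l + 3)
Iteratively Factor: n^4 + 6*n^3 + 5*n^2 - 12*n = (n + 4)*(n^3 + 2*n^2 - 3*n) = (n - 1)*(n + 4)*(n^2 + 3*n) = (n - 1)*(n + 3)*(n + 4)*(n)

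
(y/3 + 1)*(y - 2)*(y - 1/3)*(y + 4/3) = y^4/3 + 2*y^3/3 - 49*y^2/27 - 58*y/27 + 8/9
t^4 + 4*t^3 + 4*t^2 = t^2*(t + 2)^2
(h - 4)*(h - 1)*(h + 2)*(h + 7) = h^4 + 4*h^3 - 27*h^2 - 34*h + 56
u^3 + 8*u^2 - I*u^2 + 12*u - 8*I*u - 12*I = (u + 2)*(u + 6)*(u - I)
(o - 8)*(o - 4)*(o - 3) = o^3 - 15*o^2 + 68*o - 96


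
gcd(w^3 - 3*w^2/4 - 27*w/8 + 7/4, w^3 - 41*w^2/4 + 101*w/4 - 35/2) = w - 2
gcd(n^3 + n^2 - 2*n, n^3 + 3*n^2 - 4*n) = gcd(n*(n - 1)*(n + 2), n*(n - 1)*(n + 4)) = n^2 - n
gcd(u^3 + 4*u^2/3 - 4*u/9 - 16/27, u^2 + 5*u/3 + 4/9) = u + 4/3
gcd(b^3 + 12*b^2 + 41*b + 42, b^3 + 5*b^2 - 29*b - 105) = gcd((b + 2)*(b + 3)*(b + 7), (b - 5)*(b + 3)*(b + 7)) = b^2 + 10*b + 21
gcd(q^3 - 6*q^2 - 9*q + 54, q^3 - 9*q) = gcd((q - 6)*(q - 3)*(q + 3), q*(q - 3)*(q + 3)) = q^2 - 9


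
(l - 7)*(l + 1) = l^2 - 6*l - 7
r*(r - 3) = r^2 - 3*r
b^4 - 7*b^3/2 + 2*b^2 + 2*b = b*(b - 2)^2*(b + 1/2)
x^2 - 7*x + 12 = (x - 4)*(x - 3)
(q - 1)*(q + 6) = q^2 + 5*q - 6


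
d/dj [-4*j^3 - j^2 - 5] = 2*j*(-6*j - 1)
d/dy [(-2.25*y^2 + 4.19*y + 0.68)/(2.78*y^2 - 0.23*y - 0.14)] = (-11.1307*y^2 - 3.1508*y - 0.4302)/(7.7284*y^4 - 1.2788*y^3 - 0.7255*y^2 + 0.0644*y + 0.0196)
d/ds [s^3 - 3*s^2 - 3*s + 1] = 3*s^2 - 6*s - 3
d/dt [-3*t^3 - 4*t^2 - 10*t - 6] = -9*t^2 - 8*t - 10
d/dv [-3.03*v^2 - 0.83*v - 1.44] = -6.06*v - 0.83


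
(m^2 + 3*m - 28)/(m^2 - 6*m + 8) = (m + 7)/(m - 2)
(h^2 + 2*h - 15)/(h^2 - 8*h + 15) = (h + 5)/(h - 5)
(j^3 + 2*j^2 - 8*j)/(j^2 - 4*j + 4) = j*(j + 4)/(j - 2)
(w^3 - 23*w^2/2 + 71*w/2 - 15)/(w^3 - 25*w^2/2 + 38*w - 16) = (w^2 - 11*w + 30)/(w^2 - 12*w + 32)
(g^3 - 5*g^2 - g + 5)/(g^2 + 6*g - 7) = (g^2 - 4*g - 5)/(g + 7)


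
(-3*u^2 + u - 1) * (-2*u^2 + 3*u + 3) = 6*u^4 - 11*u^3 - 4*u^2 - 3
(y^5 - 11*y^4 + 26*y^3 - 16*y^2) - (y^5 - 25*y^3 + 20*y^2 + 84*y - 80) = -11*y^4 + 51*y^3 - 36*y^2 - 84*y + 80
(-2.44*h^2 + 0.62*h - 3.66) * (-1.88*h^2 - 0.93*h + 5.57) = 4.5872*h^4 + 1.1036*h^3 - 7.2866*h^2 + 6.8572*h - 20.3862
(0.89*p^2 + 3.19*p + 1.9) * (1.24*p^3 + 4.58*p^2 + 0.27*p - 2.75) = 1.1036*p^5 + 8.0318*p^4 + 17.2065*p^3 + 7.1158*p^2 - 8.2595*p - 5.225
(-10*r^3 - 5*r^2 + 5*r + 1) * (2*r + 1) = -20*r^4 - 20*r^3 + 5*r^2 + 7*r + 1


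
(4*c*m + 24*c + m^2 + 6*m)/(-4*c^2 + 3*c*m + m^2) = (-m - 6)/(c - m)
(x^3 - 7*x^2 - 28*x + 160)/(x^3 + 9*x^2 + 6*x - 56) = (x^3 - 7*x^2 - 28*x + 160)/(x^3 + 9*x^2 + 6*x - 56)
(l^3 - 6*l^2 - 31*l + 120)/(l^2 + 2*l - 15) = l - 8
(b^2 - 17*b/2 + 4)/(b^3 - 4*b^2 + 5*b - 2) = (b^2 - 17*b/2 + 4)/(b^3 - 4*b^2 + 5*b - 2)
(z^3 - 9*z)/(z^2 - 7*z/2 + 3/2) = 2*z*(z + 3)/(2*z - 1)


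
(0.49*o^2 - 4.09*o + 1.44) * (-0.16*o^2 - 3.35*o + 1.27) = -0.0784*o^4 - 0.9871*o^3 + 14.0934*o^2 - 10.0183*o + 1.8288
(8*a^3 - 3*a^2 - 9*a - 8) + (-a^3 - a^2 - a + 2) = 7*a^3 - 4*a^2 - 10*a - 6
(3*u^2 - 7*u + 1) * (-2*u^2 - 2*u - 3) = -6*u^4 + 8*u^3 + 3*u^2 + 19*u - 3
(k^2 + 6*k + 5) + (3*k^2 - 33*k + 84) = 4*k^2 - 27*k + 89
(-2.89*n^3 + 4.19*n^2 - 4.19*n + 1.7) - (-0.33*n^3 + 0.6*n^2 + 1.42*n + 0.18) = -2.56*n^3 + 3.59*n^2 - 5.61*n + 1.52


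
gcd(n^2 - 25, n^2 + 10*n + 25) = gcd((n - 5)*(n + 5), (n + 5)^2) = n + 5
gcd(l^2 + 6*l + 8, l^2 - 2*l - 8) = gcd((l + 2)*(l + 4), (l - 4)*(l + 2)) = l + 2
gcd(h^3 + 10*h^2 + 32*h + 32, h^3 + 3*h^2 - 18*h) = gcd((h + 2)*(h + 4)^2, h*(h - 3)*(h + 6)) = 1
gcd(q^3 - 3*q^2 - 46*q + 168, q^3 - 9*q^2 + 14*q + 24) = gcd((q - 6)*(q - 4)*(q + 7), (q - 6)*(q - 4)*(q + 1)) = q^2 - 10*q + 24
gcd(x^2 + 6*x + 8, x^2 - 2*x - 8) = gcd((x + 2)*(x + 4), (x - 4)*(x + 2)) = x + 2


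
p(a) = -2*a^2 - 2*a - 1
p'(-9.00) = 34.00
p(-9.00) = -145.00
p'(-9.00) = 34.00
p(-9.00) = -145.00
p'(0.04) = -2.16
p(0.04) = -1.08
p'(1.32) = -7.28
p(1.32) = -7.12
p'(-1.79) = 5.16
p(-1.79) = -3.83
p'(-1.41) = 3.64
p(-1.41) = -2.16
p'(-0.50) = 0.00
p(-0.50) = -0.50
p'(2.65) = -12.60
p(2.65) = -20.34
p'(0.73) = -4.92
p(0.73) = -3.53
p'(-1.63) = 4.52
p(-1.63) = -3.05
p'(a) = -4*a - 2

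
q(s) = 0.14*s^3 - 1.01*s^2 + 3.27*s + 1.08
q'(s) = 0.42*s^2 - 2.02*s + 3.27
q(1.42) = 4.09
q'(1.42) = 1.25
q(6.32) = 16.75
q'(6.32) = 7.28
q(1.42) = 4.09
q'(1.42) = 1.25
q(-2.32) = -13.69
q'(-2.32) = 10.22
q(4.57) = 8.29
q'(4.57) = 2.81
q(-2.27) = -13.18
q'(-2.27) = 10.02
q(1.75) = 4.46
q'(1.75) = 1.02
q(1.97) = 4.67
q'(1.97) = 0.92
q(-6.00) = -85.14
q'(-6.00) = 30.51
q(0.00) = 1.08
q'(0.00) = 3.27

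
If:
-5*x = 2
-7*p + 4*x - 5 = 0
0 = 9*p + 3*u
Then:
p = -33/35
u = 99/35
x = -2/5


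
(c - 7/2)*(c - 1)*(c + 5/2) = c^3 - 2*c^2 - 31*c/4 + 35/4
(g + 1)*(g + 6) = g^2 + 7*g + 6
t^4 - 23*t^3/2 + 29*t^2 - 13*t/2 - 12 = (t - 8)*(t - 3)*(t - 1)*(t + 1/2)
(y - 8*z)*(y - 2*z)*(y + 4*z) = y^3 - 6*y^2*z - 24*y*z^2 + 64*z^3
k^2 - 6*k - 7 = (k - 7)*(k + 1)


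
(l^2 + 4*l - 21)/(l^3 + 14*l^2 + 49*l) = (l - 3)/(l*(l + 7))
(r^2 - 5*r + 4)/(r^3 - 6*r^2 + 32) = (r - 1)/(r^2 - 2*r - 8)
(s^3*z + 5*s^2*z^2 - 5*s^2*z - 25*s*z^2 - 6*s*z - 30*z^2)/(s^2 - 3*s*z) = z*(s^3 + 5*s^2*z - 5*s^2 - 25*s*z - 6*s - 30*z)/(s*(s - 3*z))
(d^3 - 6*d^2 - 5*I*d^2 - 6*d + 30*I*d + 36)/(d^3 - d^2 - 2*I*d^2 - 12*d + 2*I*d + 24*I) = (d^2 - 3*d*(2 + I) + 18*I)/(d^2 - d - 12)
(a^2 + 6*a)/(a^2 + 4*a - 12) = a/(a - 2)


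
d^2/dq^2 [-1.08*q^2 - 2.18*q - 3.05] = -2.16000000000000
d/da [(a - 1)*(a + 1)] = 2*a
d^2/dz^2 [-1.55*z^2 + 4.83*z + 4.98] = -3.10000000000000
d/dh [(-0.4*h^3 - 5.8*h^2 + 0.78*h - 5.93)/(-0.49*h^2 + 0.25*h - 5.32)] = (0.196*h^4 - 0.2*h^3 + 5.3162*h^2 + 55.9006*h - 2.6671)/(0.2401*h^4 - 0.245*h^3 + 5.2761*h^2 - 2.66*h + 28.3024)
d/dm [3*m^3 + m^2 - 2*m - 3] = 9*m^2 + 2*m - 2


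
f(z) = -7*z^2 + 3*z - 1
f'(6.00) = -81.00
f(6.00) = -235.00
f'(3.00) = -39.00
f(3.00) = -55.00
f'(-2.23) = 34.22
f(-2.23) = -42.50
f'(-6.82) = 98.48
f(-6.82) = -347.05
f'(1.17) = -13.38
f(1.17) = -7.07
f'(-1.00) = 17.00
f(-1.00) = -11.00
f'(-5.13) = 74.82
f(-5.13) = -200.61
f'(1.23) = -14.22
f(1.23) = -7.90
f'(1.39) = -16.46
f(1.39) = -10.35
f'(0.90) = -9.60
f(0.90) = -3.97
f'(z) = 3 - 14*z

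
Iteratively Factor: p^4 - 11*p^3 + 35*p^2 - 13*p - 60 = (p + 1)*(p^3 - 12*p^2 + 47*p - 60) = (p - 5)*(p + 1)*(p^2 - 7*p + 12) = (p - 5)*(p - 4)*(p + 1)*(p - 3)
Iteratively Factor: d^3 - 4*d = (d + 2)*(d^2 - 2*d) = (d - 2)*(d + 2)*(d)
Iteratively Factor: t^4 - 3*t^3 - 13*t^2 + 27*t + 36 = (t - 3)*(t^3 - 13*t - 12) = (t - 3)*(t + 1)*(t^2 - t - 12) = (t - 3)*(t + 1)*(t + 3)*(t - 4)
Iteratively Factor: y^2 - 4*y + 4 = (y - 2)*(y - 2)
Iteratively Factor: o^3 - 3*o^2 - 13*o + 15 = (o + 3)*(o^2 - 6*o + 5) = (o - 1)*(o + 3)*(o - 5)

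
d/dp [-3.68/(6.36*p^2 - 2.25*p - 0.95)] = (46.8096*p - 8.28)/(-6.36*p^2 + 2.25*p + 0.95)^2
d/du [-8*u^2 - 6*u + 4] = -16*u - 6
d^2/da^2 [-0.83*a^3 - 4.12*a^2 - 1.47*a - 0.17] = -4.98*a - 8.24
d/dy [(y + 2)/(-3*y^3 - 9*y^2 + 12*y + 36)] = (2*y + 1)/(3*(y^4 + 2*y^3 - 11*y^2 - 12*y + 36))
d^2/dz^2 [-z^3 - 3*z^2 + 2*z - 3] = -6*z - 6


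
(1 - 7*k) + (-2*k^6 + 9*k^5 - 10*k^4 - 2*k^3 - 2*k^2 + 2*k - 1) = -2*k^6 + 9*k^5 - 10*k^4 - 2*k^3 - 2*k^2 - 5*k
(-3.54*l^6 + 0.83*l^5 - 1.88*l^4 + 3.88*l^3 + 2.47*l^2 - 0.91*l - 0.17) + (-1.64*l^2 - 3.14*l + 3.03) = -3.54*l^6 + 0.83*l^5 - 1.88*l^4 + 3.88*l^3 + 0.83*l^2 - 4.05*l + 2.86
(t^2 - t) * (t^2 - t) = t^4 - 2*t^3 + t^2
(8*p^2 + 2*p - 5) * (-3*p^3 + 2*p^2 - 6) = -24*p^5 + 10*p^4 + 19*p^3 - 58*p^2 - 12*p + 30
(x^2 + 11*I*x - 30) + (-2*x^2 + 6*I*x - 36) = -x^2 + 17*I*x - 66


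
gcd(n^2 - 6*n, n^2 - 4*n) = n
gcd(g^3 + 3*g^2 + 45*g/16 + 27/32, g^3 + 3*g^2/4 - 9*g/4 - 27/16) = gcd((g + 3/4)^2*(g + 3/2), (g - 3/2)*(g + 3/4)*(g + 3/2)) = g^2 + 9*g/4 + 9/8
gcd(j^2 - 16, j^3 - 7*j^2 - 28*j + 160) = j - 4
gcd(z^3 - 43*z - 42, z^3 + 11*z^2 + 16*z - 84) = z + 6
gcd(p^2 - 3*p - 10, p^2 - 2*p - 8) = p + 2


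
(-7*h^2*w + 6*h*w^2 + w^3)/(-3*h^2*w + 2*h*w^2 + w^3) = (7*h + w)/(3*h + w)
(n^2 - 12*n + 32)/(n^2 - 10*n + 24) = (n - 8)/(n - 6)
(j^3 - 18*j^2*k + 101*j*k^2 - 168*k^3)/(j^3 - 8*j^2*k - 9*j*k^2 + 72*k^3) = (j - 7*k)/(j + 3*k)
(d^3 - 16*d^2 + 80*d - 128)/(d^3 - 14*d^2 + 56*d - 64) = (d - 4)/(d - 2)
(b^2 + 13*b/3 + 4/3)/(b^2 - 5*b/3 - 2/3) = (b + 4)/(b - 2)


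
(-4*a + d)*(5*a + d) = -20*a^2 + a*d + d^2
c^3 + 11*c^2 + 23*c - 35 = (c - 1)*(c + 5)*(c + 7)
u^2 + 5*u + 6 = (u + 2)*(u + 3)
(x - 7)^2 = x^2 - 14*x + 49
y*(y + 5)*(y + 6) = y^3 + 11*y^2 + 30*y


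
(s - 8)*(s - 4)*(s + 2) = s^3 - 10*s^2 + 8*s + 64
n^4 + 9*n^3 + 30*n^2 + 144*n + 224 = (n + 2)*(n + 7)*(n - 4*I)*(n + 4*I)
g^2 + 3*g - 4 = (g - 1)*(g + 4)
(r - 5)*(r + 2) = r^2 - 3*r - 10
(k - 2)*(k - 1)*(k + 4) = k^3 + k^2 - 10*k + 8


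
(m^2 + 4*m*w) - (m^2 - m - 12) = 4*m*w + m + 12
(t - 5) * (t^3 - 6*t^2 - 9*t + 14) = t^4 - 11*t^3 + 21*t^2 + 59*t - 70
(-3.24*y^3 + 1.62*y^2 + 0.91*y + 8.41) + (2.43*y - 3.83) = -3.24*y^3 + 1.62*y^2 + 3.34*y + 4.58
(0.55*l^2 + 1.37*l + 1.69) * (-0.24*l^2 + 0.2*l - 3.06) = -0.132*l^4 - 0.2188*l^3 - 1.8146*l^2 - 3.8542*l - 5.1714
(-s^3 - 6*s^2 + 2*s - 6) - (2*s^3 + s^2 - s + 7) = -3*s^3 - 7*s^2 + 3*s - 13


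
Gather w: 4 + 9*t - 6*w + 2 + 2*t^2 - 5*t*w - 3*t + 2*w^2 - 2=2*t^2 + 6*t + 2*w^2 + w*(-5*t - 6) + 4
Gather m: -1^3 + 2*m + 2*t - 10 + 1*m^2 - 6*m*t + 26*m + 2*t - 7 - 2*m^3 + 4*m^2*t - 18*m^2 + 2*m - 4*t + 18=-2*m^3 + m^2*(4*t - 17) + m*(30 - 6*t)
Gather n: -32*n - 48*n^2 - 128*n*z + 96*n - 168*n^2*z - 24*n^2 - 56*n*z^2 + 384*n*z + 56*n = n^2*(-168*z - 72) + n*(-56*z^2 + 256*z + 120)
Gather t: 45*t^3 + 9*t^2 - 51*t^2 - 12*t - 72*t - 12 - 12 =45*t^3 - 42*t^2 - 84*t - 24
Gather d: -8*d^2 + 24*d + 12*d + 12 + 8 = -8*d^2 + 36*d + 20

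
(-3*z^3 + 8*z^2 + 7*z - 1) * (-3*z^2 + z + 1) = 9*z^5 - 27*z^4 - 16*z^3 + 18*z^2 + 6*z - 1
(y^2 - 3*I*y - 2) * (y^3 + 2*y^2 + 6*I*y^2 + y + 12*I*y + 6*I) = y^5 + 2*y^4 + 3*I*y^4 + 17*y^3 + 6*I*y^3 + 32*y^2 - 9*I*y^2 + 16*y - 24*I*y - 12*I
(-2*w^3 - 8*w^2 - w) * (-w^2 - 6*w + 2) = 2*w^5 + 20*w^4 + 45*w^3 - 10*w^2 - 2*w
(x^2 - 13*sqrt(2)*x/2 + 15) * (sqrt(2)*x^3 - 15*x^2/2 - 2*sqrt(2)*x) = sqrt(2)*x^5 - 41*x^4/2 + 247*sqrt(2)*x^3/4 - 173*x^2/2 - 30*sqrt(2)*x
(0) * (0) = 0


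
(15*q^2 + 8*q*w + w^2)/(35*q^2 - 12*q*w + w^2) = (15*q^2 + 8*q*w + w^2)/(35*q^2 - 12*q*w + w^2)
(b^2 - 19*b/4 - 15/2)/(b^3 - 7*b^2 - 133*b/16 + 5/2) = 4*(b - 6)/(4*b^2 - 33*b + 8)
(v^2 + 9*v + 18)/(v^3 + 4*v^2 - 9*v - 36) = (v + 6)/(v^2 + v - 12)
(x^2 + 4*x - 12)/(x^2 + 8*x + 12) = (x - 2)/(x + 2)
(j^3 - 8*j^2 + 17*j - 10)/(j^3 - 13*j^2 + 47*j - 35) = (j - 2)/(j - 7)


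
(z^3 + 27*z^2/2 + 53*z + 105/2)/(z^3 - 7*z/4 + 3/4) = 2*(z^2 + 12*z + 35)/(2*z^2 - 3*z + 1)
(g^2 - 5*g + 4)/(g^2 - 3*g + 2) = (g - 4)/(g - 2)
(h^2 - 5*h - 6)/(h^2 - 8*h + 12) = (h + 1)/(h - 2)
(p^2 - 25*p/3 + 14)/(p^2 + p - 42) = (p - 7/3)/(p + 7)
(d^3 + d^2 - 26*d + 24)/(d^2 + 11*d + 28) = (d^3 + d^2 - 26*d + 24)/(d^2 + 11*d + 28)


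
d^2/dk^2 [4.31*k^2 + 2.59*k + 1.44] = 8.62000000000000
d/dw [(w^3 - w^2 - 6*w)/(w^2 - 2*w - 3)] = (w^2 + 2*w + 2)/(w^2 + 2*w + 1)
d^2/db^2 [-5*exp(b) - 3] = -5*exp(b)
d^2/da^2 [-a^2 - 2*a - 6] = -2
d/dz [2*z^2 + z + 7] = 4*z + 1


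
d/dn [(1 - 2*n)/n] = -1/n^2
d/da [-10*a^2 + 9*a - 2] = 9 - 20*a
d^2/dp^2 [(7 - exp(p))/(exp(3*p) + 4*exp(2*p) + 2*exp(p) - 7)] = (-4*exp(6*p) + 51*exp(5*p) + 300*exp(4*p) + 393*exp(3*p) + 441*exp(2*p) + 798*exp(p) + 49)*exp(p)/(exp(9*p) + 12*exp(8*p) + 54*exp(7*p) + 91*exp(6*p) - 60*exp(5*p) - 372*exp(4*p) - 181*exp(3*p) + 504*exp(2*p) + 294*exp(p) - 343)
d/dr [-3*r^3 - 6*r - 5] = -9*r^2 - 6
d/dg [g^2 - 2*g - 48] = 2*g - 2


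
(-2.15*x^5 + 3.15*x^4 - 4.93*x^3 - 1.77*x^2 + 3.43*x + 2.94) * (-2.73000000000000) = 5.8695*x^5 - 8.5995*x^4 + 13.4589*x^3 + 4.8321*x^2 - 9.3639*x - 8.0262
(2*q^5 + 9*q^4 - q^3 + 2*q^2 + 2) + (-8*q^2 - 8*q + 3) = 2*q^5 + 9*q^4 - q^3 - 6*q^2 - 8*q + 5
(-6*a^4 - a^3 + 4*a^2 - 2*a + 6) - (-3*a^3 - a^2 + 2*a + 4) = -6*a^4 + 2*a^3 + 5*a^2 - 4*a + 2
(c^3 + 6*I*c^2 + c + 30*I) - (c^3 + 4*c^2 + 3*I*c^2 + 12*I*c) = -4*c^2 + 3*I*c^2 + c - 12*I*c + 30*I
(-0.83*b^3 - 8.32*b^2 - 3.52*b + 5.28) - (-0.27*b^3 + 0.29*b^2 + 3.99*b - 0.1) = -0.56*b^3 - 8.61*b^2 - 7.51*b + 5.38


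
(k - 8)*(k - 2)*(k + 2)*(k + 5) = k^4 - 3*k^3 - 44*k^2 + 12*k + 160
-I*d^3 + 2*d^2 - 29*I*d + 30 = (d - 5*I)*(d + 6*I)*(-I*d + 1)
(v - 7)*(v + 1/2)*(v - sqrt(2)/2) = v^3 - 13*v^2/2 - sqrt(2)*v^2/2 - 7*v/2 + 13*sqrt(2)*v/4 + 7*sqrt(2)/4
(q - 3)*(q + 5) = q^2 + 2*q - 15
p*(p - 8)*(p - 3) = p^3 - 11*p^2 + 24*p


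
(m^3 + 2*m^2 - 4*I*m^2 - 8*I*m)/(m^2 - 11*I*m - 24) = m*(-m^2 - 2*m + 4*I*m + 8*I)/(-m^2 + 11*I*m + 24)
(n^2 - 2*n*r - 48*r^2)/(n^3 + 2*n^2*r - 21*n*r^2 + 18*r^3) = (n - 8*r)/(n^2 - 4*n*r + 3*r^2)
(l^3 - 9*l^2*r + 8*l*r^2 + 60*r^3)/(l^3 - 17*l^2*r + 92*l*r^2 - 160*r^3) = (l^2 - 4*l*r - 12*r^2)/(l^2 - 12*l*r + 32*r^2)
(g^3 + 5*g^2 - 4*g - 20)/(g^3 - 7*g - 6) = (g^2 + 3*g - 10)/(g^2 - 2*g - 3)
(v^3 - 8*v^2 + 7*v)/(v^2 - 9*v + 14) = v*(v - 1)/(v - 2)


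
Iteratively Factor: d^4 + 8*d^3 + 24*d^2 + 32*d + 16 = (d + 2)*(d^3 + 6*d^2 + 12*d + 8) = (d + 2)^2*(d^2 + 4*d + 4) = (d + 2)^3*(d + 2)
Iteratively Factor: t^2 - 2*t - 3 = (t + 1)*(t - 3)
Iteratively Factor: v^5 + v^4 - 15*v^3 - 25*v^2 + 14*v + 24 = (v + 2)*(v^4 - v^3 - 13*v^2 + v + 12) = (v - 1)*(v + 2)*(v^3 - 13*v - 12) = (v - 1)*(v + 2)*(v + 3)*(v^2 - 3*v - 4) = (v - 4)*(v - 1)*(v + 2)*(v + 3)*(v + 1)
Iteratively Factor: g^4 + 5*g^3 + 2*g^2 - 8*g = (g + 4)*(g^3 + g^2 - 2*g) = (g + 2)*(g + 4)*(g^2 - g) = (g - 1)*(g + 2)*(g + 4)*(g)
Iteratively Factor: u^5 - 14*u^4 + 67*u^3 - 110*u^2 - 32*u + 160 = (u - 5)*(u^4 - 9*u^3 + 22*u^2 - 32) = (u - 5)*(u - 2)*(u^3 - 7*u^2 + 8*u + 16) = (u - 5)*(u - 2)*(u + 1)*(u^2 - 8*u + 16) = (u - 5)*(u - 4)*(u - 2)*(u + 1)*(u - 4)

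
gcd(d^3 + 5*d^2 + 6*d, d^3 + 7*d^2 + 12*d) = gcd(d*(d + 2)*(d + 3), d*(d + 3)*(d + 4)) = d^2 + 3*d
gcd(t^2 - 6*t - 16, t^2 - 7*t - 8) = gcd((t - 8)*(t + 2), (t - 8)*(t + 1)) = t - 8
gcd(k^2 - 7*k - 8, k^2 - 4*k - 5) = k + 1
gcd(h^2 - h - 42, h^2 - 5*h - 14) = h - 7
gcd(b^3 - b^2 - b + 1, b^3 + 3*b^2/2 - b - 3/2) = b^2 - 1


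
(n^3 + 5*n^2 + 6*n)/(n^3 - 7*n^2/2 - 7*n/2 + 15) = 2*n*(n + 3)/(2*n^2 - 11*n + 15)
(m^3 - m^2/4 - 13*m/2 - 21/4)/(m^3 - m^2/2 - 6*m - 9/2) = (4*m + 7)/(2*(2*m + 3))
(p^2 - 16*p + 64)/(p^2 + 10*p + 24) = (p^2 - 16*p + 64)/(p^2 + 10*p + 24)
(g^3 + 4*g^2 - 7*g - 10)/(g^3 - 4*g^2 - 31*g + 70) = (g + 1)/(g - 7)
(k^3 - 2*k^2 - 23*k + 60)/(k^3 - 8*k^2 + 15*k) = (k^2 + k - 20)/(k*(k - 5))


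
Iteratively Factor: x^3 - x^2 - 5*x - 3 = (x + 1)*(x^2 - 2*x - 3) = (x - 3)*(x + 1)*(x + 1)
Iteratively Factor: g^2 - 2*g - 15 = (g - 5)*(g + 3)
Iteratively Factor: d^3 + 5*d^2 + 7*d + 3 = (d + 1)*(d^2 + 4*d + 3) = (d + 1)*(d + 3)*(d + 1)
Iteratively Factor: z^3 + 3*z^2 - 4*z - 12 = (z + 2)*(z^2 + z - 6) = (z - 2)*(z + 2)*(z + 3)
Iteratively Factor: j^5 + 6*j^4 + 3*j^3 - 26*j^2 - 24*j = (j + 4)*(j^4 + 2*j^3 - 5*j^2 - 6*j) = (j - 2)*(j + 4)*(j^3 + 4*j^2 + 3*j) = (j - 2)*(j + 3)*(j + 4)*(j^2 + j) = (j - 2)*(j + 1)*(j + 3)*(j + 4)*(j)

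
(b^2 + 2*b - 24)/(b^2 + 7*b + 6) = (b - 4)/(b + 1)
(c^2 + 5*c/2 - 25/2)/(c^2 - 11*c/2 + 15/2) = (c + 5)/(c - 3)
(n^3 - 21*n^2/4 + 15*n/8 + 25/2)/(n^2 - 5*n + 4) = (8*n^2 - 10*n - 25)/(8*(n - 1))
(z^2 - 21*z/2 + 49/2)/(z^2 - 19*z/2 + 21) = (z - 7)/(z - 6)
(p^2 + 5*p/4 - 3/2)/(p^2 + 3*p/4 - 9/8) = 2*(p + 2)/(2*p + 3)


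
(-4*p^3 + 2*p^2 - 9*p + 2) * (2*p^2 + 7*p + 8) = -8*p^5 - 24*p^4 - 36*p^3 - 43*p^2 - 58*p + 16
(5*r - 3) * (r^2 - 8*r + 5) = 5*r^3 - 43*r^2 + 49*r - 15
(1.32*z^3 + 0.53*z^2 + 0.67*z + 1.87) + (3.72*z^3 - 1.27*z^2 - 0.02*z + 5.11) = 5.04*z^3 - 0.74*z^2 + 0.65*z + 6.98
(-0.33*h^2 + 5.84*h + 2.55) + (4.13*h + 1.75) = -0.33*h^2 + 9.97*h + 4.3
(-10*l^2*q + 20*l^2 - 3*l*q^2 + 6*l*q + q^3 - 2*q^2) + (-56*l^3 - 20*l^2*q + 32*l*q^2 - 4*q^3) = -56*l^3 - 30*l^2*q + 20*l^2 + 29*l*q^2 + 6*l*q - 3*q^3 - 2*q^2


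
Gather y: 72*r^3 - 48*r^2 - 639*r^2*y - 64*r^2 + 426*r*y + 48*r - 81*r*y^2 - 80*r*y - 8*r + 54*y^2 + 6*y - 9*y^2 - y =72*r^3 - 112*r^2 + 40*r + y^2*(45 - 81*r) + y*(-639*r^2 + 346*r + 5)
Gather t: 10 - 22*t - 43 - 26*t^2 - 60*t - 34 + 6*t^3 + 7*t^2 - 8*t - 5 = 6*t^3 - 19*t^2 - 90*t - 72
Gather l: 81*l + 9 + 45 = 81*l + 54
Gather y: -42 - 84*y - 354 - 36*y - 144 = -120*y - 540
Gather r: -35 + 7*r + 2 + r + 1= 8*r - 32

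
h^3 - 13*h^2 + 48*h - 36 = (h - 6)^2*(h - 1)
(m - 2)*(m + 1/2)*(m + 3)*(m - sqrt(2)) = m^4 - sqrt(2)*m^3 + 3*m^3/2 - 11*m^2/2 - 3*sqrt(2)*m^2/2 - 3*m + 11*sqrt(2)*m/2 + 3*sqrt(2)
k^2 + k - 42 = (k - 6)*(k + 7)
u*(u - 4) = u^2 - 4*u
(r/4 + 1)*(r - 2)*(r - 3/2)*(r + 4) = r^4/4 + 9*r^3/8 - 9*r^2/4 - 8*r + 12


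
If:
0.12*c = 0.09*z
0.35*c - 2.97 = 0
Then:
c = 8.49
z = 11.31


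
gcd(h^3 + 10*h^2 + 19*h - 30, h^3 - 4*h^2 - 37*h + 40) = h^2 + 4*h - 5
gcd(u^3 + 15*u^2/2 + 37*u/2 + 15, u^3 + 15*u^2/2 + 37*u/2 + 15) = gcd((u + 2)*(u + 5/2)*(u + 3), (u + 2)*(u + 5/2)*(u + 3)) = u^3 + 15*u^2/2 + 37*u/2 + 15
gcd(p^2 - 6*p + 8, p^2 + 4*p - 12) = p - 2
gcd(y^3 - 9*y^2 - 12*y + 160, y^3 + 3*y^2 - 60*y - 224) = y^2 - 4*y - 32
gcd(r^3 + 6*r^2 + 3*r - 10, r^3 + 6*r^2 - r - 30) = r + 5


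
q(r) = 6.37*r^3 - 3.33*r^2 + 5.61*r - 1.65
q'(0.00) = 5.61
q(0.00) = -1.65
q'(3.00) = 157.62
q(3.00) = 157.20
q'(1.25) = 27.14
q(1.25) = 12.60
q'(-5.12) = 540.67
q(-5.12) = -972.63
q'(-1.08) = 35.09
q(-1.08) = -19.62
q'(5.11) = 470.58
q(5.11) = 790.03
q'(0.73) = 10.93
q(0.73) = 3.15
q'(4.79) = 412.17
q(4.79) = 648.90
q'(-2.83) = 177.51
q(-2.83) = -188.57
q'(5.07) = 463.06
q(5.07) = 771.36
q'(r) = 19.11*r^2 - 6.66*r + 5.61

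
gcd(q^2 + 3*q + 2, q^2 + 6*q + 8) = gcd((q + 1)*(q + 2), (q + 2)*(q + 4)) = q + 2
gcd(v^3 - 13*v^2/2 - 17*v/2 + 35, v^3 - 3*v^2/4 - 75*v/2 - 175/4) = v - 7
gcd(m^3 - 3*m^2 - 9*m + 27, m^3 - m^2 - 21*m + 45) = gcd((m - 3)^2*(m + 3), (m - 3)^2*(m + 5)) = m^2 - 6*m + 9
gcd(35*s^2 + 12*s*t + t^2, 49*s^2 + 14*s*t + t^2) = 7*s + t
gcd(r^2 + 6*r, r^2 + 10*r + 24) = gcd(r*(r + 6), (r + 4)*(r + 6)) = r + 6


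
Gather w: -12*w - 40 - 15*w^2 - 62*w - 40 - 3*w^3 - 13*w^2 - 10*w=-3*w^3 - 28*w^2 - 84*w - 80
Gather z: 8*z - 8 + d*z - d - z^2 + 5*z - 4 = -d - z^2 + z*(d + 13) - 12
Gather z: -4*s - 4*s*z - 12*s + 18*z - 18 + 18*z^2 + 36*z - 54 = -16*s + 18*z^2 + z*(54 - 4*s) - 72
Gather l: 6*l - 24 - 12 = 6*l - 36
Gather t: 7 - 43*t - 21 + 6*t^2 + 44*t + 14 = 6*t^2 + t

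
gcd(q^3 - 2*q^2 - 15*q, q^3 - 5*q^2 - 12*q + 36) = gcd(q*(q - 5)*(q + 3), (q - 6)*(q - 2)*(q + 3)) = q + 3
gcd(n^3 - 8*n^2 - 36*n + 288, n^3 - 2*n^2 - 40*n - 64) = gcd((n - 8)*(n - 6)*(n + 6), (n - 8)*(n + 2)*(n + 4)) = n - 8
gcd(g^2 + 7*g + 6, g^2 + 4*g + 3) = g + 1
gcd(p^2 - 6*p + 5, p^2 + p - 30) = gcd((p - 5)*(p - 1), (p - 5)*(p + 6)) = p - 5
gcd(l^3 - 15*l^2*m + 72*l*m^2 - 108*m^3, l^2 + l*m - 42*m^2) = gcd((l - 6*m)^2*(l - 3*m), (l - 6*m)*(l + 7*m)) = l - 6*m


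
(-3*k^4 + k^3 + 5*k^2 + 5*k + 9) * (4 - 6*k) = 18*k^5 - 18*k^4 - 26*k^3 - 10*k^2 - 34*k + 36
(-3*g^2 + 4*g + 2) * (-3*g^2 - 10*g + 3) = 9*g^4 + 18*g^3 - 55*g^2 - 8*g + 6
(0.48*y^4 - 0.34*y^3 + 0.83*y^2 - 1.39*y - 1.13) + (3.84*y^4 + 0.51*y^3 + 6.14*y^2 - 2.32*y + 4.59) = 4.32*y^4 + 0.17*y^3 + 6.97*y^2 - 3.71*y + 3.46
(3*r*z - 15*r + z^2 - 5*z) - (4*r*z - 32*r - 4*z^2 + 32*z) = -r*z + 17*r + 5*z^2 - 37*z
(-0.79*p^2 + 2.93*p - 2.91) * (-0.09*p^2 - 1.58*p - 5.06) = 0.0711*p^4 + 0.9845*p^3 - 0.370100000000001*p^2 - 10.228*p + 14.7246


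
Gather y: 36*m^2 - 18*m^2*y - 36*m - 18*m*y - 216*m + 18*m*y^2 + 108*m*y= 36*m^2 + 18*m*y^2 - 252*m + y*(-18*m^2 + 90*m)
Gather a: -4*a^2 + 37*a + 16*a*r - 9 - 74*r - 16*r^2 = -4*a^2 + a*(16*r + 37) - 16*r^2 - 74*r - 9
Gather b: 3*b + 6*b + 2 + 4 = 9*b + 6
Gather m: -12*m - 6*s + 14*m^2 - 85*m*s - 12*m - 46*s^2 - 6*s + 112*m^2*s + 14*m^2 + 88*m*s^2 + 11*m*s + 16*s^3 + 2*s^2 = m^2*(112*s + 28) + m*(88*s^2 - 74*s - 24) + 16*s^3 - 44*s^2 - 12*s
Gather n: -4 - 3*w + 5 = 1 - 3*w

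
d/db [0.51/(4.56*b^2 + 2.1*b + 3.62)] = (-4.6512*b - 1.071)/(4.56*b^2 + 2.1*b + 3.62)^2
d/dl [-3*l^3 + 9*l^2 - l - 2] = -9*l^2 + 18*l - 1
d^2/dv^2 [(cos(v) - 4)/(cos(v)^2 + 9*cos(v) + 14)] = (-9*(1 - cos(2*v))^2*cos(v)/4 + 25*(1 - cos(2*v))^2/4 - 854*cos(v) + 126*cos(2*v) + 93*cos(3*v)/2 + cos(5*v)/2 - 687)/((cos(v) + 2)^3*(cos(v) + 7)^3)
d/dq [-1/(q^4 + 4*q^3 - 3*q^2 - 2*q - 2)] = 2*(2*q^3 + 6*q^2 - 3*q - 1)/(-q^4 - 4*q^3 + 3*q^2 + 2*q + 2)^2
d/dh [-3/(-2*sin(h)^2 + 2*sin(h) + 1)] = 6*(-sin(2*h) + cos(h))/(2*sin(h) + cos(2*h))^2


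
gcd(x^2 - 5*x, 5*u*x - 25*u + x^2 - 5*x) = x - 5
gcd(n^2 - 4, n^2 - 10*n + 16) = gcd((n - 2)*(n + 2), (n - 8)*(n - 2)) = n - 2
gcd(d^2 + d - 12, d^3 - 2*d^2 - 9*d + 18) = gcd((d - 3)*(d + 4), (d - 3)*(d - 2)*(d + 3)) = d - 3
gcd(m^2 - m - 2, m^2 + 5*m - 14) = m - 2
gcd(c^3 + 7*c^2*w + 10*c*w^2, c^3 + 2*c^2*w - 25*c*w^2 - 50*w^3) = c^2 + 7*c*w + 10*w^2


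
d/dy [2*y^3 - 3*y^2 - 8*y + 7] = 6*y^2 - 6*y - 8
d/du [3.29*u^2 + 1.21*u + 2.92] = 6.58*u + 1.21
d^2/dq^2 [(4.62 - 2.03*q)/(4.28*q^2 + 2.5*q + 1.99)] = (-(2.03*q - 4.62)*(8.56*q + 2.5)*(17.12*q + 5.0) + (52.1304*q - 29.3972)*(4.28*q^2 + 2.5*q + 1.99))/(4.28*q^2 + 2.5*q + 1.99)^3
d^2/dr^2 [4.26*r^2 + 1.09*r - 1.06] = 8.52000000000000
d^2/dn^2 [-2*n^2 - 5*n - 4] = -4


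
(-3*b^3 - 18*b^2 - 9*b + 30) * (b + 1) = -3*b^4 - 21*b^3 - 27*b^2 + 21*b + 30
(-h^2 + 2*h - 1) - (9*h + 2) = -h^2 - 7*h - 3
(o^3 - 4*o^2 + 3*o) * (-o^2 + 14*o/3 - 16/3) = -o^5 + 26*o^4/3 - 27*o^3 + 106*o^2/3 - 16*o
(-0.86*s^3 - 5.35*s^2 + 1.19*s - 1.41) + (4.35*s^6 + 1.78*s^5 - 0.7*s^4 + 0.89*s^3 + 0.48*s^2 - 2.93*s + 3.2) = 4.35*s^6 + 1.78*s^5 - 0.7*s^4 + 0.03*s^3 - 4.87*s^2 - 1.74*s + 1.79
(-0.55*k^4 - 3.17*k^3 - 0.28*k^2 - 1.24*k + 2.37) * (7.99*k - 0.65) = -4.3945*k^5 - 24.9708*k^4 - 0.1767*k^3 - 9.7256*k^2 + 19.7423*k - 1.5405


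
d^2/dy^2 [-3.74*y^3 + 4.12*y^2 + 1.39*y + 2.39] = 8.24 - 22.44*y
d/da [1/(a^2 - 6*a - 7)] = 2*(3 - a)/(-a^2 + 6*a + 7)^2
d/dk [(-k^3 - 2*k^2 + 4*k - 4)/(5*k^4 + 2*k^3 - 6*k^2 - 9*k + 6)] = (5*k^6 + 20*k^5 - 50*k^4 + 82*k^3 + 48*k^2 - 72*k - 12)/(25*k^8 + 20*k^7 - 56*k^6 - 114*k^5 + 60*k^4 + 132*k^3 + 9*k^2 - 108*k + 36)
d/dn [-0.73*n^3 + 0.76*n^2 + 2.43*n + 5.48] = -2.19*n^2 + 1.52*n + 2.43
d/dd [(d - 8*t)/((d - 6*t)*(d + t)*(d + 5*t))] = 2*(-d^3 + 12*d^2*t - 139*t^3)/(d^6 - 62*d^4*t^2 - 60*d^3*t^3 + 961*d^2*t^4 + 1860*d*t^5 + 900*t^6)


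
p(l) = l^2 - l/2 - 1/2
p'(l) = 2*l - 1/2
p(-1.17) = 1.45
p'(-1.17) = -2.84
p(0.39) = -0.54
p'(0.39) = 0.28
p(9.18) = 79.18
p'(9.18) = 17.86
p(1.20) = 0.34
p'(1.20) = 1.90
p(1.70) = 1.54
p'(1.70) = 2.90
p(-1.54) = 2.64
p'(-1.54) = -3.58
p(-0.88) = 0.71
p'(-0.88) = -2.26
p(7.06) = 45.81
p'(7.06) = 13.62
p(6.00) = 32.50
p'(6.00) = 11.50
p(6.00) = 32.50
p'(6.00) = 11.50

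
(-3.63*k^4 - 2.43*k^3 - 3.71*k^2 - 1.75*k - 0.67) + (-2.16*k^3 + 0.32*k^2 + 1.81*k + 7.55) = -3.63*k^4 - 4.59*k^3 - 3.39*k^2 + 0.0600000000000001*k + 6.88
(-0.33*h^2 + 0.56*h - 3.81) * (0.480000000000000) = -0.1584*h^2 + 0.2688*h - 1.8288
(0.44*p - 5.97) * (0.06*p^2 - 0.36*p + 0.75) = 0.0264*p^3 - 0.5166*p^2 + 2.4792*p - 4.4775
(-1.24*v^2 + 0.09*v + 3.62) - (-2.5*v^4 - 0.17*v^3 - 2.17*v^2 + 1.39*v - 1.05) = 2.5*v^4 + 0.17*v^3 + 0.93*v^2 - 1.3*v + 4.67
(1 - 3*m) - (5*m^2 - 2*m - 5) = -5*m^2 - m + 6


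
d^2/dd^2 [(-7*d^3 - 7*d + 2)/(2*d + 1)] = 2*(-28*d^3 - 42*d^2 - 21*d + 22)/(8*d^3 + 12*d^2 + 6*d + 1)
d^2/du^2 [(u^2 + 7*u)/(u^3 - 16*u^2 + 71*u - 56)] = 2*(u^6 + 21*u^5 - 549*u^4 + 2823*u^3 - 336*u^2 - 18816*u + 30968)/(u^9 - 48*u^8 + 981*u^7 - 11080*u^6 + 75027*u^5 - 308832*u^4 + 749015*u^3 - 997416*u^2 + 667968*u - 175616)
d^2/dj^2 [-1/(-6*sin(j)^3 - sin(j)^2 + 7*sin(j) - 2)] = (-324*sin(j)^6 - 66*sin(j)^5 + 512*sin(j)^4 + 225*sin(j)^3 - 287*sin(j)^2 - 128*sin(j) + 94)/(6*sin(j)^3 + sin(j)^2 - 7*sin(j) + 2)^3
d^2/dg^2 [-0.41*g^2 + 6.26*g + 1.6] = -0.820000000000000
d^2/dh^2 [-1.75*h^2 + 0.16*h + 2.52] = -3.50000000000000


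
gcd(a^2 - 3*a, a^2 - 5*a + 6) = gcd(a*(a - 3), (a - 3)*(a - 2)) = a - 3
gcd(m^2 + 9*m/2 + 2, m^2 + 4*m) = m + 4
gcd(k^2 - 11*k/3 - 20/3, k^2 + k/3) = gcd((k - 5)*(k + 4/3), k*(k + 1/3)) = 1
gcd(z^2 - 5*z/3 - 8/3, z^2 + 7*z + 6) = z + 1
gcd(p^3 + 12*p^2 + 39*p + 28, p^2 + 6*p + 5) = p + 1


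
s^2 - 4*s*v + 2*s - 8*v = (s + 2)*(s - 4*v)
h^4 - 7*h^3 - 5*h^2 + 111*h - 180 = (h - 5)*(h - 3)^2*(h + 4)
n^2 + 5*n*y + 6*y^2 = (n + 2*y)*(n + 3*y)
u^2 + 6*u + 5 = (u + 1)*(u + 5)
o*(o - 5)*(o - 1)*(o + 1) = o^4 - 5*o^3 - o^2 + 5*o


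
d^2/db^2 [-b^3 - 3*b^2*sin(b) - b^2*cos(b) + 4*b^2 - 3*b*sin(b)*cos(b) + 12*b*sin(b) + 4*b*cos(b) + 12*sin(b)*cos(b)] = 3*b^2*sin(b) + b^2*cos(b) - 8*b*sin(b) + 6*b*sin(2*b) - 16*b*cos(b) - 6*b - 14*sin(b) - 24*sin(2*b) + 22*cos(b) - 6*cos(2*b) + 8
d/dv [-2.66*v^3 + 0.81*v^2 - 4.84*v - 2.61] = -7.98*v^2 + 1.62*v - 4.84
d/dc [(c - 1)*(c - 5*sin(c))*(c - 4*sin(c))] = (1 - c)*(c - 5*sin(c))*(4*cos(c) - 1) + (1 - c)*(c - 4*sin(c))*(5*cos(c) - 1) + (c - 5*sin(c))*(c - 4*sin(c))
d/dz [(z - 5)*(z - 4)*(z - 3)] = 3*z^2 - 24*z + 47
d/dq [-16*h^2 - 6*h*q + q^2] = -6*h + 2*q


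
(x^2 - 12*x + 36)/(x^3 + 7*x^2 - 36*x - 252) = (x - 6)/(x^2 + 13*x + 42)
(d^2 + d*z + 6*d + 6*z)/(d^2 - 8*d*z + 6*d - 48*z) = (-d - z)/(-d + 8*z)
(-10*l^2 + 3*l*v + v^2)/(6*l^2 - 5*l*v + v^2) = (5*l + v)/(-3*l + v)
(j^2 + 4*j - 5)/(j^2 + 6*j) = (j^2 + 4*j - 5)/(j*(j + 6))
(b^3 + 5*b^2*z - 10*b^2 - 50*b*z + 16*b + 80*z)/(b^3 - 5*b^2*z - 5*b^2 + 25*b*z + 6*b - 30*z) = (-b^2 - 5*b*z + 8*b + 40*z)/(-b^2 + 5*b*z + 3*b - 15*z)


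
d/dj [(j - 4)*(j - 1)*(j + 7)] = 3*j^2 + 4*j - 31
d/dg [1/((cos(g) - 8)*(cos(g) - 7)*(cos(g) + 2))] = (-3*sin(g)^2 - 26*cos(g) + 29)*sin(g)/((cos(g) - 8)^2*(cos(g) - 7)^2*(cos(g) + 2)^2)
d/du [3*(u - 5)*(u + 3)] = 6*u - 6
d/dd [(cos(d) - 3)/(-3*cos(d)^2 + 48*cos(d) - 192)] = -(cos(d) + 2)*sin(d)/(3*(cos(d) - 8)^3)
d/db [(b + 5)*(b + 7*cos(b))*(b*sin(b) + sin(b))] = -(b + 1)*(b + 5)*(7*sin(b) - 1)*sin(b) + (b + 1)*(b + 7*cos(b))*sin(b) + (b + 5)*(b + 7*cos(b))*(b*cos(b) + sqrt(2)*sin(b + pi/4))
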